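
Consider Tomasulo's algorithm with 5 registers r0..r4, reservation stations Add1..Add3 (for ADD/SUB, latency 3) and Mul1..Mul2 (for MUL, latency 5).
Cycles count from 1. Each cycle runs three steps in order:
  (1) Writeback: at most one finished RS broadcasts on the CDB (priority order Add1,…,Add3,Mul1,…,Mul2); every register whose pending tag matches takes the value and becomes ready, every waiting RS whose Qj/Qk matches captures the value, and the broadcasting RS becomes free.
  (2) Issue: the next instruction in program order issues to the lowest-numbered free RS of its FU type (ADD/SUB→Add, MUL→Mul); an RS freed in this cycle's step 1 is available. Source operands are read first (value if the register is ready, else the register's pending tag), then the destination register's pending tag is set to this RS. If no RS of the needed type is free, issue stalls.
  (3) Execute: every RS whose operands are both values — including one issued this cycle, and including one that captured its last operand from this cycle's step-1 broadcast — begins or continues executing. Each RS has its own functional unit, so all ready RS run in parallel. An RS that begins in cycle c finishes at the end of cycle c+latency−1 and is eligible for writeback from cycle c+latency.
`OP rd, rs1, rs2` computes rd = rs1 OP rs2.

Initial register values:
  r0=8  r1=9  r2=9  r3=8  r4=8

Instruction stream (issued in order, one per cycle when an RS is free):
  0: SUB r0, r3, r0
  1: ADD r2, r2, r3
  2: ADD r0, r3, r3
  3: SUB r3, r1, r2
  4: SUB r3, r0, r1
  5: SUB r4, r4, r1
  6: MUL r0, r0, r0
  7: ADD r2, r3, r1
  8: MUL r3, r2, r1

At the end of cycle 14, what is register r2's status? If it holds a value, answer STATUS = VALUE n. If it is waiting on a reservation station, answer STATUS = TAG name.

STATUS = VALUE 16

  c1: issue SUB r0<-Add1  regs: r0:Add1,r1:9,r2:9,r3:8,r4:8
  c2: issue ADD r2<-Add2  regs: r0:Add1,r1:9,r2:Add2,r3:8,r4:8
  c3: issue ADD r0<-Add3  regs: r0:Add3,r1:9,r2:Add2,r3:8,r4:8
  c4: CDB Add1=0; issue SUB r3<-Add1  regs: r0:Add3,r1:9,r2:Add2,r3:Add1,r4:8
  c5: CDB Add2=17; issue SUB r3<-Add2  regs: r0:Add3,r1:9,r2:17,r3:Add2,r4:8
  c6: CDB Add3=16; issue SUB r4<-Add3  regs: r0:16,r1:9,r2:17,r3:Add2,r4:Add3
  c7: issue MUL r0<-Mul1  regs: r0:Mul1,r1:9,r2:17,r3:Add2,r4:Add3
  c8: CDB Add1=-8; issue ADD r2<-Add1  regs: r0:Mul1,r1:9,r2:Add1,r3:Add2,r4:Add3
  c9: CDB Add2=7; issue MUL r3<-Mul2  regs: r0:Mul1,r1:9,r2:Add1,r3:Mul2,r4:Add3
  c10: CDB Add3=-1  regs: r0:Mul1,r1:9,r2:Add1,r3:Mul2,r4:-1
  c11: -  regs: r0:Mul1,r1:9,r2:Add1,r3:Mul2,r4:-1
  c12: CDB Add1=16  regs: r0:Mul1,r1:9,r2:16,r3:Mul2,r4:-1
  c13: CDB Mul1=256  regs: r0:256,r1:9,r2:16,r3:Mul2,r4:-1
  c14: -  regs: r0:256,r1:9,r2:16,r3:Mul2,r4:-1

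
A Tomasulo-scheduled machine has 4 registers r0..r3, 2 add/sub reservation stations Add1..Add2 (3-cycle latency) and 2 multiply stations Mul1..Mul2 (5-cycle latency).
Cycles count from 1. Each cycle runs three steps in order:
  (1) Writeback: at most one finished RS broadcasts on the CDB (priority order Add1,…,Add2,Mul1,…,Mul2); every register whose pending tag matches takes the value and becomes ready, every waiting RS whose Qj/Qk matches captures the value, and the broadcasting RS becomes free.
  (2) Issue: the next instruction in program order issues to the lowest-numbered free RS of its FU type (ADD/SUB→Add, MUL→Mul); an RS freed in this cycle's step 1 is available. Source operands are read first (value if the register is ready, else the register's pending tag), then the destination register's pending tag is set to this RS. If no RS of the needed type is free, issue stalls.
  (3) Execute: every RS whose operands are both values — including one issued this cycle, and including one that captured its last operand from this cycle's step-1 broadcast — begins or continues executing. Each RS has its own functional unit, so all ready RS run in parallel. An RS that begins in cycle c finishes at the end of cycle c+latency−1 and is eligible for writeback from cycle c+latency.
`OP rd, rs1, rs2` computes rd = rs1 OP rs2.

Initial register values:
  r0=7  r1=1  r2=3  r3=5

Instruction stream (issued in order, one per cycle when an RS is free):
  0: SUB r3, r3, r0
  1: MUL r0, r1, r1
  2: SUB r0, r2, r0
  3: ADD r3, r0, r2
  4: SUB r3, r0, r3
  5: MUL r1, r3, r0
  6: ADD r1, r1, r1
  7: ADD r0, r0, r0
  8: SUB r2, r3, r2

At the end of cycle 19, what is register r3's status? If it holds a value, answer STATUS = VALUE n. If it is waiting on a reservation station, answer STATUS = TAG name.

c1: issue SUB r3<-Add1 | r0:7,r1:1,r2:3,r3:Add1
c2: issue MUL r0<-Mul1 | r0:Mul1,r1:1,r2:3,r3:Add1
c3: issue SUB r0<-Add2 | r0:Add2,r1:1,r2:3,r3:Add1
c4: CDB Add1=-2; issue ADD r3<-Add1 | r0:Add2,r1:1,r2:3,r3:Add1
c5: stall | r0:Add2,r1:1,r2:3,r3:Add1
c6: stall | r0:Add2,r1:1,r2:3,r3:Add1
c7: CDB Mul1=1; stall | r0:Add2,r1:1,r2:3,r3:Add1
c8: stall | r0:Add2,r1:1,r2:3,r3:Add1
c9: stall | r0:Add2,r1:1,r2:3,r3:Add1
c10: CDB Add2=2; issue SUB r3<-Add2 | r0:2,r1:1,r2:3,r3:Add2
c11: issue MUL r1<-Mul1 | r0:2,r1:Mul1,r2:3,r3:Add2
c12: stall | r0:2,r1:Mul1,r2:3,r3:Add2
c13: CDB Add1=5; issue ADD r1<-Add1 | r0:2,r1:Add1,r2:3,r3:Add2
c14: stall | r0:2,r1:Add1,r2:3,r3:Add2
c15: stall | r0:2,r1:Add1,r2:3,r3:Add2
c16: CDB Add2=-3; issue ADD r0<-Add2 | r0:Add2,r1:Add1,r2:3,r3:-3
c17: stall | r0:Add2,r1:Add1,r2:3,r3:-3
c18: stall | r0:Add2,r1:Add1,r2:3,r3:-3
c19: CDB Add2=4; issue SUB r2<-Add2 | r0:4,r1:Add1,r2:Add2,r3:-3

STATUS = VALUE -3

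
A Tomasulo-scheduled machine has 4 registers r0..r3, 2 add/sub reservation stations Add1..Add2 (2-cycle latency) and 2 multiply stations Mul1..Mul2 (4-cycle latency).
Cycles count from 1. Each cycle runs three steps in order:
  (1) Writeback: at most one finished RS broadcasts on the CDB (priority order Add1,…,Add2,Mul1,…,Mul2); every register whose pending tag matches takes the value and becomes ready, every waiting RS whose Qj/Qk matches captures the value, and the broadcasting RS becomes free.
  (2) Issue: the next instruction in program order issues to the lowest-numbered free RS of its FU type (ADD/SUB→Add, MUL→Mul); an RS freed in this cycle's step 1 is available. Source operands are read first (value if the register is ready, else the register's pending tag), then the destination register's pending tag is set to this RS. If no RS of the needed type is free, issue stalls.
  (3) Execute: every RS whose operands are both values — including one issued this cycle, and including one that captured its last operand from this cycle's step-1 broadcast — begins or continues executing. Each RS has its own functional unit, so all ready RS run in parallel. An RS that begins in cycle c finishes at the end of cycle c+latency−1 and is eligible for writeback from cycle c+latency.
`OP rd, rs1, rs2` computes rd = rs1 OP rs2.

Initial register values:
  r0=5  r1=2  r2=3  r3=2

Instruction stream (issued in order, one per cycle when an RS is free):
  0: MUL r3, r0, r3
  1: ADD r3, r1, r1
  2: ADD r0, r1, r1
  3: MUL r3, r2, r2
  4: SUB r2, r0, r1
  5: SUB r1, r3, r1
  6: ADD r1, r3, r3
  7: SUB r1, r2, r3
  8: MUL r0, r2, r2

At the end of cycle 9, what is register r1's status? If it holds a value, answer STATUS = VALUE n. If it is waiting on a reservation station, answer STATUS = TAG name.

STATUS = TAG Add1

cycle 1: issue MUL r3<-Mul1 // r0:5,r1:2,r2:3,r3:Mul1
cycle 2: issue ADD r3<-Add1 // r0:5,r1:2,r2:3,r3:Add1
cycle 3: issue ADD r0<-Add2 // r0:Add2,r1:2,r2:3,r3:Add1
cycle 4: CDB Add1=4; issue MUL r3<-Mul2 // r0:Add2,r1:2,r2:3,r3:Mul2
cycle 5: CDB Add2=4; issue SUB r2<-Add1 // r0:4,r1:2,r2:Add1,r3:Mul2
cycle 6: CDB Mul1=10; issue SUB r1<-Add2 // r0:4,r1:Add2,r2:Add1,r3:Mul2
cycle 7: CDB Add1=2; issue ADD r1<-Add1 // r0:4,r1:Add1,r2:2,r3:Mul2
cycle 8: CDB Mul2=9; stall // r0:4,r1:Add1,r2:2,r3:9
cycle 9: stall // r0:4,r1:Add1,r2:2,r3:9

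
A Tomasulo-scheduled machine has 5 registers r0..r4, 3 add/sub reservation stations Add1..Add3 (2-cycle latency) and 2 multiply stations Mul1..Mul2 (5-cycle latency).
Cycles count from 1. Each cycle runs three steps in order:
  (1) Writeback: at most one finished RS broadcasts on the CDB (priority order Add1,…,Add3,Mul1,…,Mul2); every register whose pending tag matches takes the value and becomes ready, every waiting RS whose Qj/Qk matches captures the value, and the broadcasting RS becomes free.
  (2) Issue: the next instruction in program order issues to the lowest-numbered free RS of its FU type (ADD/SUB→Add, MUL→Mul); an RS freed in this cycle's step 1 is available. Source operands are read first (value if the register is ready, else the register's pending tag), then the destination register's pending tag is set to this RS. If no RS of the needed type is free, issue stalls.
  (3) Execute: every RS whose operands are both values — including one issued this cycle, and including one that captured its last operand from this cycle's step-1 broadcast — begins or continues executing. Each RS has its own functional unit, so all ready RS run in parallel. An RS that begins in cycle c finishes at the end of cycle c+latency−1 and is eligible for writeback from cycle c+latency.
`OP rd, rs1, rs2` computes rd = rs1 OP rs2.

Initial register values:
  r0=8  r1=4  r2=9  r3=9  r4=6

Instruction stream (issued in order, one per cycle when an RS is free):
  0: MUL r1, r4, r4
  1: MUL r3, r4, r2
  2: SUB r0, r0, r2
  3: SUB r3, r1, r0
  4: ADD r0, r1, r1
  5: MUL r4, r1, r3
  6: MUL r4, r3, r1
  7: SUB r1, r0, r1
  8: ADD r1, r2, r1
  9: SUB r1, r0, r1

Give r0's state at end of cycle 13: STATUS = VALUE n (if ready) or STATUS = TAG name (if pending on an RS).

  c1: issue MUL r1<-Mul1  regs: r0:8,r1:Mul1,r2:9,r3:9,r4:6
  c2: issue MUL r3<-Mul2  regs: r0:8,r1:Mul1,r2:9,r3:Mul2,r4:6
  c3: issue SUB r0<-Add1  regs: r0:Add1,r1:Mul1,r2:9,r3:Mul2,r4:6
  c4: issue SUB r3<-Add2  regs: r0:Add1,r1:Mul1,r2:9,r3:Add2,r4:6
  c5: CDB Add1=-1; issue ADD r0<-Add1  regs: r0:Add1,r1:Mul1,r2:9,r3:Add2,r4:6
  c6: CDB Mul1=36; issue MUL r4<-Mul1  regs: r0:Add1,r1:36,r2:9,r3:Add2,r4:Mul1
  c7: CDB Mul2=54; issue MUL r4<-Mul2  regs: r0:Add1,r1:36,r2:9,r3:Add2,r4:Mul2
  c8: CDB Add1=72; issue SUB r1<-Add1  regs: r0:72,r1:Add1,r2:9,r3:Add2,r4:Mul2
  c9: CDB Add2=37; issue ADD r1<-Add2  regs: r0:72,r1:Add2,r2:9,r3:37,r4:Mul2
  c10: CDB Add1=36; issue SUB r1<-Add1  regs: r0:72,r1:Add1,r2:9,r3:37,r4:Mul2
  c11: -  regs: r0:72,r1:Add1,r2:9,r3:37,r4:Mul2
  c12: CDB Add2=45  regs: r0:72,r1:Add1,r2:9,r3:37,r4:Mul2
  c13: -  regs: r0:72,r1:Add1,r2:9,r3:37,r4:Mul2

STATUS = VALUE 72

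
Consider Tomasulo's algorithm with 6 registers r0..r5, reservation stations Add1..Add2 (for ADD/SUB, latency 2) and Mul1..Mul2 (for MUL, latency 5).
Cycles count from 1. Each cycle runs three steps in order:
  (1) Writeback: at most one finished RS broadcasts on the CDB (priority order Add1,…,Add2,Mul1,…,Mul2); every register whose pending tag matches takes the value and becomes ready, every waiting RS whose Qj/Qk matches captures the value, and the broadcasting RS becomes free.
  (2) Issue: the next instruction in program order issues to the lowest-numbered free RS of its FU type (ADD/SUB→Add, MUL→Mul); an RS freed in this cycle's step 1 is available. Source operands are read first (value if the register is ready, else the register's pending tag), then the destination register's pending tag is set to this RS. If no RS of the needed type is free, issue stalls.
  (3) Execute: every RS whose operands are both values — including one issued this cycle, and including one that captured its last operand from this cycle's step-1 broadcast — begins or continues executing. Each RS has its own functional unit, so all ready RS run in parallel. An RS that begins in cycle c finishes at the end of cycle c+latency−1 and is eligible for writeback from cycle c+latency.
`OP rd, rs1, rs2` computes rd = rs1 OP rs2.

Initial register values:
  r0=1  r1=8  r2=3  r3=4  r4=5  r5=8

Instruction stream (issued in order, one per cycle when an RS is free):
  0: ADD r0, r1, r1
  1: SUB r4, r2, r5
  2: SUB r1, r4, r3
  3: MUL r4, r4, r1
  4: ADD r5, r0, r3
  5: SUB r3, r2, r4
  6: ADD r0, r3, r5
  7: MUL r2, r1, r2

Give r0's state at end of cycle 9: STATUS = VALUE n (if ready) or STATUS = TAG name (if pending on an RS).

STATUS = TAG Add2

c1: issue ADD r0<-Add1 | r0:Add1,r1:8,r2:3,r3:4,r4:5,r5:8
c2: issue SUB r4<-Add2 | r0:Add1,r1:8,r2:3,r3:4,r4:Add2,r5:8
c3: CDB Add1=16; issue SUB r1<-Add1 | r0:16,r1:Add1,r2:3,r3:4,r4:Add2,r5:8
c4: CDB Add2=-5; issue MUL r4<-Mul1 | r0:16,r1:Add1,r2:3,r3:4,r4:Mul1,r5:8
c5: issue ADD r5<-Add2 | r0:16,r1:Add1,r2:3,r3:4,r4:Mul1,r5:Add2
c6: CDB Add1=-9; issue SUB r3<-Add1 | r0:16,r1:-9,r2:3,r3:Add1,r4:Mul1,r5:Add2
c7: CDB Add2=20; issue ADD r0<-Add2 | r0:Add2,r1:-9,r2:3,r3:Add1,r4:Mul1,r5:20
c8: issue MUL r2<-Mul2 | r0:Add2,r1:-9,r2:Mul2,r3:Add1,r4:Mul1,r5:20
c9: - | r0:Add2,r1:-9,r2:Mul2,r3:Add1,r4:Mul1,r5:20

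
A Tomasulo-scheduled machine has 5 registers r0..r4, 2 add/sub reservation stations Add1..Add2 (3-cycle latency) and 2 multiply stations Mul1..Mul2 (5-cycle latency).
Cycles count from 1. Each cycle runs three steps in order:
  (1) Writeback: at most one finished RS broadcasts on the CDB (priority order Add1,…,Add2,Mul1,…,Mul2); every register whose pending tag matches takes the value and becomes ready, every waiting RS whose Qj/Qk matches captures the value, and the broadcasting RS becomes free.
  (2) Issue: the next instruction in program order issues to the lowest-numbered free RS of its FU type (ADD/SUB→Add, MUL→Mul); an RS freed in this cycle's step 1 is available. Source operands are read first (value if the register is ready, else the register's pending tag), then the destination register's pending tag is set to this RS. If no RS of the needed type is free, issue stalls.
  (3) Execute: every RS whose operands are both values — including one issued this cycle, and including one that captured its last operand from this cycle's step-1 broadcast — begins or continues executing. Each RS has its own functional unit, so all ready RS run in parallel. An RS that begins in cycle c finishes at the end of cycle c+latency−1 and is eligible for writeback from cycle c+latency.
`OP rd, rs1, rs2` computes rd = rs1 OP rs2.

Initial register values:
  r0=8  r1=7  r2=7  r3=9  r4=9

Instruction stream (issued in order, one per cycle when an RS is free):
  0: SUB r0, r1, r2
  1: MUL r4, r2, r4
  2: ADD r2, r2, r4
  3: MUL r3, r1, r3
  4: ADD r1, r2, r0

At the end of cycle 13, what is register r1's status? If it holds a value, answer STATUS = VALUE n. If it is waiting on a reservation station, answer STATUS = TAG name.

c1: issue SUB r0<-Add1 | r0:Add1,r1:7,r2:7,r3:9,r4:9
c2: issue MUL r4<-Mul1 | r0:Add1,r1:7,r2:7,r3:9,r4:Mul1
c3: issue ADD r2<-Add2 | r0:Add1,r1:7,r2:Add2,r3:9,r4:Mul1
c4: CDB Add1=0; issue MUL r3<-Mul2 | r0:0,r1:7,r2:Add2,r3:Mul2,r4:Mul1
c5: issue ADD r1<-Add1 | r0:0,r1:Add1,r2:Add2,r3:Mul2,r4:Mul1
c6: - | r0:0,r1:Add1,r2:Add2,r3:Mul2,r4:Mul1
c7: CDB Mul1=63 | r0:0,r1:Add1,r2:Add2,r3:Mul2,r4:63
c8: - | r0:0,r1:Add1,r2:Add2,r3:Mul2,r4:63
c9: CDB Mul2=63 | r0:0,r1:Add1,r2:Add2,r3:63,r4:63
c10: CDB Add2=70 | r0:0,r1:Add1,r2:70,r3:63,r4:63
c11: - | r0:0,r1:Add1,r2:70,r3:63,r4:63
c12: - | r0:0,r1:Add1,r2:70,r3:63,r4:63
c13: CDB Add1=70 | r0:0,r1:70,r2:70,r3:63,r4:63

STATUS = VALUE 70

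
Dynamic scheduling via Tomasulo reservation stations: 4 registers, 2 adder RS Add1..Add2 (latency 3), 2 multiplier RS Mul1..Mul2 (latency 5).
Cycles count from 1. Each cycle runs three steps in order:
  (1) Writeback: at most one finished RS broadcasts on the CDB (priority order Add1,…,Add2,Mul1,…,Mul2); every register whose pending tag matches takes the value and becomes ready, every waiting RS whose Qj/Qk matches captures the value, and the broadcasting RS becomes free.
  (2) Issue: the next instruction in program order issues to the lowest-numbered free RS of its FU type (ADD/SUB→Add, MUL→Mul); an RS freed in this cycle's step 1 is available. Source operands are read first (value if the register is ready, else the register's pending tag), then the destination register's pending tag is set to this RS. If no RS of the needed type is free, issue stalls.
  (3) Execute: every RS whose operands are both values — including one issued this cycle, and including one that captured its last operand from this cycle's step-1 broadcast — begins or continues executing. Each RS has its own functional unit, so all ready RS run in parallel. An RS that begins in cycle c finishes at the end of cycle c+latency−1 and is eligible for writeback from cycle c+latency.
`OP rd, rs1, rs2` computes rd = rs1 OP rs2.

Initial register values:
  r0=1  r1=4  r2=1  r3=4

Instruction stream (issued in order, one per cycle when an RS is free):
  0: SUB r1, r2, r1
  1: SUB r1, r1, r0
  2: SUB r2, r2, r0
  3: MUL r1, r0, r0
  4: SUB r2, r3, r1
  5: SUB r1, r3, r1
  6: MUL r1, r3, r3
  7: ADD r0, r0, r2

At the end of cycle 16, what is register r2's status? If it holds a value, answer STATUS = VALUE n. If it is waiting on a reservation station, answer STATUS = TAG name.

STATUS = VALUE 3

  c1: issue SUB r1<-Add1  regs: r0:1,r1:Add1,r2:1,r3:4
  c2: issue SUB r1<-Add2  regs: r0:1,r1:Add2,r2:1,r3:4
  c3: stall  regs: r0:1,r1:Add2,r2:1,r3:4
  c4: CDB Add1=-3; issue SUB r2<-Add1  regs: r0:1,r1:Add2,r2:Add1,r3:4
  c5: issue MUL r1<-Mul1  regs: r0:1,r1:Mul1,r2:Add1,r3:4
  c6: stall  regs: r0:1,r1:Mul1,r2:Add1,r3:4
  c7: CDB Add1=0; issue SUB r2<-Add1  regs: r0:1,r1:Mul1,r2:Add1,r3:4
  c8: CDB Add2=-4; issue SUB r1<-Add2  regs: r0:1,r1:Add2,r2:Add1,r3:4
  c9: issue MUL r1<-Mul2  regs: r0:1,r1:Mul2,r2:Add1,r3:4
  c10: CDB Mul1=1; stall  regs: r0:1,r1:Mul2,r2:Add1,r3:4
  c11: stall  regs: r0:1,r1:Mul2,r2:Add1,r3:4
  c12: stall  regs: r0:1,r1:Mul2,r2:Add1,r3:4
  c13: CDB Add1=3; issue ADD r0<-Add1  regs: r0:Add1,r1:Mul2,r2:3,r3:4
  c14: CDB Add2=3  regs: r0:Add1,r1:Mul2,r2:3,r3:4
  c15: CDB Mul2=16  regs: r0:Add1,r1:16,r2:3,r3:4
  c16: CDB Add1=4  regs: r0:4,r1:16,r2:3,r3:4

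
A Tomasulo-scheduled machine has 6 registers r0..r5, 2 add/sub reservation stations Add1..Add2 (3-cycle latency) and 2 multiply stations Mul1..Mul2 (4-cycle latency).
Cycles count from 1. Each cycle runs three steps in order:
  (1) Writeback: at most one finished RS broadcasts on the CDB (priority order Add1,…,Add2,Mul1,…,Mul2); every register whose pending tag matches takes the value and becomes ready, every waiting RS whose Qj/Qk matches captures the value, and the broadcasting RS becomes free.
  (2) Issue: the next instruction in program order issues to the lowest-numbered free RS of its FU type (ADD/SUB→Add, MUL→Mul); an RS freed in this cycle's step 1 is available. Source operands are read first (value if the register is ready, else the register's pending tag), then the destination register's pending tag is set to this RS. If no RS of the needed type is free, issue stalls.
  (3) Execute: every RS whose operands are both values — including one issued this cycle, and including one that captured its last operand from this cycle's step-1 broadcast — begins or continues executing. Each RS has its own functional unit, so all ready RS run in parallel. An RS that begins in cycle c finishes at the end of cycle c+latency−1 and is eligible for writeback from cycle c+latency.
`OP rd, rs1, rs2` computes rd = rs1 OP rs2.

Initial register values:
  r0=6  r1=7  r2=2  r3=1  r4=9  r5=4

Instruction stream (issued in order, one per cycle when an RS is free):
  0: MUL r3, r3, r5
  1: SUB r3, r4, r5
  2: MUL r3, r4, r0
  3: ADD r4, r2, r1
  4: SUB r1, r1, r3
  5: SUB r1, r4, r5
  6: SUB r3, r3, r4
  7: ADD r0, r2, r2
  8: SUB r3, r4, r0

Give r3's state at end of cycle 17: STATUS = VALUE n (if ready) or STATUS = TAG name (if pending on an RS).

STATUS = VALUE 5

c1: issue MUL r3<-Mul1 | r0:6,r1:7,r2:2,r3:Mul1,r4:9,r5:4
c2: issue SUB r3<-Add1 | r0:6,r1:7,r2:2,r3:Add1,r4:9,r5:4
c3: issue MUL r3<-Mul2 | r0:6,r1:7,r2:2,r3:Mul2,r4:9,r5:4
c4: issue ADD r4<-Add2 | r0:6,r1:7,r2:2,r3:Mul2,r4:Add2,r5:4
c5: CDB Add1=5; issue SUB r1<-Add1 | r0:6,r1:Add1,r2:2,r3:Mul2,r4:Add2,r5:4
c6: CDB Mul1=4; stall | r0:6,r1:Add1,r2:2,r3:Mul2,r4:Add2,r5:4
c7: CDB Add2=9; issue SUB r1<-Add2 | r0:6,r1:Add2,r2:2,r3:Mul2,r4:9,r5:4
c8: CDB Mul2=54; stall | r0:6,r1:Add2,r2:2,r3:54,r4:9,r5:4
c9: stall | r0:6,r1:Add2,r2:2,r3:54,r4:9,r5:4
c10: CDB Add2=5; issue SUB r3<-Add2 | r0:6,r1:5,r2:2,r3:Add2,r4:9,r5:4
c11: CDB Add1=-47; issue ADD r0<-Add1 | r0:Add1,r1:5,r2:2,r3:Add2,r4:9,r5:4
c12: stall | r0:Add1,r1:5,r2:2,r3:Add2,r4:9,r5:4
c13: CDB Add2=45; issue SUB r3<-Add2 | r0:Add1,r1:5,r2:2,r3:Add2,r4:9,r5:4
c14: CDB Add1=4 | r0:4,r1:5,r2:2,r3:Add2,r4:9,r5:4
c15: - | r0:4,r1:5,r2:2,r3:Add2,r4:9,r5:4
c16: - | r0:4,r1:5,r2:2,r3:Add2,r4:9,r5:4
c17: CDB Add2=5 | r0:4,r1:5,r2:2,r3:5,r4:9,r5:4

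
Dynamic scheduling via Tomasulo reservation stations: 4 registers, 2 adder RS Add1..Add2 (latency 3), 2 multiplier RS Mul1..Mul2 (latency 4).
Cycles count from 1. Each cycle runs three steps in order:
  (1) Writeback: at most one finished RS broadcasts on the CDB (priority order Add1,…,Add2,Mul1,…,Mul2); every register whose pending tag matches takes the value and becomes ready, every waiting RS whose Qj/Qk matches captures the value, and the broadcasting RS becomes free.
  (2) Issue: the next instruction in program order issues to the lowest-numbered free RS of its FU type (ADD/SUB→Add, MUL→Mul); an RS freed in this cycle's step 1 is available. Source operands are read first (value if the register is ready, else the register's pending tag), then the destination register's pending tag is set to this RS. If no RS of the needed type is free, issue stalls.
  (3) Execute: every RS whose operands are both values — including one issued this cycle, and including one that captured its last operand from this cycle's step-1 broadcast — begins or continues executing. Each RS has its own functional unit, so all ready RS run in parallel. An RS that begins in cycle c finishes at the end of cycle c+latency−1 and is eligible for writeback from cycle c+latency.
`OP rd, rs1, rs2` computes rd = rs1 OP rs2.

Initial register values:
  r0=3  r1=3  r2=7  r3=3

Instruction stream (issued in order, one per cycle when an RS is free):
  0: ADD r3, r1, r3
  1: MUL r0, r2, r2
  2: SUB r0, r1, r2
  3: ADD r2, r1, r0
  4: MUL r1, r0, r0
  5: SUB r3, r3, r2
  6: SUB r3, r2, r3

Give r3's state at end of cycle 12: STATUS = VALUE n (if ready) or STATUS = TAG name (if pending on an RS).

c1: issue ADD r3<-Add1 | r0:3,r1:3,r2:7,r3:Add1
c2: issue MUL r0<-Mul1 | r0:Mul1,r1:3,r2:7,r3:Add1
c3: issue SUB r0<-Add2 | r0:Add2,r1:3,r2:7,r3:Add1
c4: CDB Add1=6; issue ADD r2<-Add1 | r0:Add2,r1:3,r2:Add1,r3:6
c5: issue MUL r1<-Mul2 | r0:Add2,r1:Mul2,r2:Add1,r3:6
c6: CDB Add2=-4; issue SUB r3<-Add2 | r0:-4,r1:Mul2,r2:Add1,r3:Add2
c7: CDB Mul1=49; stall | r0:-4,r1:Mul2,r2:Add1,r3:Add2
c8: stall | r0:-4,r1:Mul2,r2:Add1,r3:Add2
c9: CDB Add1=-1; issue SUB r3<-Add1 | r0:-4,r1:Mul2,r2:-1,r3:Add1
c10: CDB Mul2=16 | r0:-4,r1:16,r2:-1,r3:Add1
c11: - | r0:-4,r1:16,r2:-1,r3:Add1
c12: CDB Add2=7 | r0:-4,r1:16,r2:-1,r3:Add1

STATUS = TAG Add1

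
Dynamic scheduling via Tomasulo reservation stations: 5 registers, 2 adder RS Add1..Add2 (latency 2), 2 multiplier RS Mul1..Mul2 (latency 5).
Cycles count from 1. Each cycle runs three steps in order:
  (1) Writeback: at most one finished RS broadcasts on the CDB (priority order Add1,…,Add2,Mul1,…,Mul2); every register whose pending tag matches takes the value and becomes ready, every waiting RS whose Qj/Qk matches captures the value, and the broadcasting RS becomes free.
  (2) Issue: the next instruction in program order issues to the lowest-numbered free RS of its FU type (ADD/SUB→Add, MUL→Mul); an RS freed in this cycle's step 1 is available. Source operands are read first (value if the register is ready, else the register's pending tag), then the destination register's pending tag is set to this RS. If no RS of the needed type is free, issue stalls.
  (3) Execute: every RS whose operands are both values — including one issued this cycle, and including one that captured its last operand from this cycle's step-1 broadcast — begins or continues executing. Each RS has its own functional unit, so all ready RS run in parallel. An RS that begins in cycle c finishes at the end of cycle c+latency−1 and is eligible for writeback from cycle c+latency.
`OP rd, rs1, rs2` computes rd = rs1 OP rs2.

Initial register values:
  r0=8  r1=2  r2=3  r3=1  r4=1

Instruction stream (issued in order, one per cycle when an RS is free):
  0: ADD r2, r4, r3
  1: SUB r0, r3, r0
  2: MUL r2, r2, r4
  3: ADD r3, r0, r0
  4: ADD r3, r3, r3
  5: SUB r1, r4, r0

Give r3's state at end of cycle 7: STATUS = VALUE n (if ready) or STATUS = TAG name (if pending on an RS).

STATUS = TAG Add2

cycle 1: issue ADD r2<-Add1 // r0:8,r1:2,r2:Add1,r3:1,r4:1
cycle 2: issue SUB r0<-Add2 // r0:Add2,r1:2,r2:Add1,r3:1,r4:1
cycle 3: CDB Add1=2; issue MUL r2<-Mul1 // r0:Add2,r1:2,r2:Mul1,r3:1,r4:1
cycle 4: CDB Add2=-7; issue ADD r3<-Add1 // r0:-7,r1:2,r2:Mul1,r3:Add1,r4:1
cycle 5: issue ADD r3<-Add2 // r0:-7,r1:2,r2:Mul1,r3:Add2,r4:1
cycle 6: CDB Add1=-14; issue SUB r1<-Add1 // r0:-7,r1:Add1,r2:Mul1,r3:Add2,r4:1
cycle 7: - // r0:-7,r1:Add1,r2:Mul1,r3:Add2,r4:1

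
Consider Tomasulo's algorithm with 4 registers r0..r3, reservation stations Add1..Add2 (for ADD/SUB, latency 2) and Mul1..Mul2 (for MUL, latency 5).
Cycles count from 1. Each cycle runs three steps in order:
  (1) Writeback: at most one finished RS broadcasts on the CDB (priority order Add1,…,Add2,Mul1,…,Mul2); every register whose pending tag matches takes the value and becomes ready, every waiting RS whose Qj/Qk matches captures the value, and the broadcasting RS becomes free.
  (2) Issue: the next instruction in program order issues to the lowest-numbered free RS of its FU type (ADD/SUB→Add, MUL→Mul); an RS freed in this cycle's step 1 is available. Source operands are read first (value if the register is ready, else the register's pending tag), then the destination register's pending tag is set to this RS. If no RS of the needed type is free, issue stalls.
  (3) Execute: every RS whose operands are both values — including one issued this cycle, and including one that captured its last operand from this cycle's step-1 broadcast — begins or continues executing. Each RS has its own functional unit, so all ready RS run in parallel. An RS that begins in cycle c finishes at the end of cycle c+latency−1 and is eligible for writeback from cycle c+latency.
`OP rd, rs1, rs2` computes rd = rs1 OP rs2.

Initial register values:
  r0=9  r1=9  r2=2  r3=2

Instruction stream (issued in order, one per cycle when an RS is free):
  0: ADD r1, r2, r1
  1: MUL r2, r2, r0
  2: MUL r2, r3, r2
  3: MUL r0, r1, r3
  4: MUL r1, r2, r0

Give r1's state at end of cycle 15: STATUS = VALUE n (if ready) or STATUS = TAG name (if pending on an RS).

STATUS = TAG Mul1

c1: issue ADD r1<-Add1 | r0:9,r1:Add1,r2:2,r3:2
c2: issue MUL r2<-Mul1 | r0:9,r1:Add1,r2:Mul1,r3:2
c3: CDB Add1=11; issue MUL r2<-Mul2 | r0:9,r1:11,r2:Mul2,r3:2
c4: stall | r0:9,r1:11,r2:Mul2,r3:2
c5: stall | r0:9,r1:11,r2:Mul2,r3:2
c6: stall | r0:9,r1:11,r2:Mul2,r3:2
c7: CDB Mul1=18; issue MUL r0<-Mul1 | r0:Mul1,r1:11,r2:Mul2,r3:2
c8: stall | r0:Mul1,r1:11,r2:Mul2,r3:2
c9: stall | r0:Mul1,r1:11,r2:Mul2,r3:2
c10: stall | r0:Mul1,r1:11,r2:Mul2,r3:2
c11: stall | r0:Mul1,r1:11,r2:Mul2,r3:2
c12: CDB Mul1=22; issue MUL r1<-Mul1 | r0:22,r1:Mul1,r2:Mul2,r3:2
c13: CDB Mul2=36 | r0:22,r1:Mul1,r2:36,r3:2
c14: - | r0:22,r1:Mul1,r2:36,r3:2
c15: - | r0:22,r1:Mul1,r2:36,r3:2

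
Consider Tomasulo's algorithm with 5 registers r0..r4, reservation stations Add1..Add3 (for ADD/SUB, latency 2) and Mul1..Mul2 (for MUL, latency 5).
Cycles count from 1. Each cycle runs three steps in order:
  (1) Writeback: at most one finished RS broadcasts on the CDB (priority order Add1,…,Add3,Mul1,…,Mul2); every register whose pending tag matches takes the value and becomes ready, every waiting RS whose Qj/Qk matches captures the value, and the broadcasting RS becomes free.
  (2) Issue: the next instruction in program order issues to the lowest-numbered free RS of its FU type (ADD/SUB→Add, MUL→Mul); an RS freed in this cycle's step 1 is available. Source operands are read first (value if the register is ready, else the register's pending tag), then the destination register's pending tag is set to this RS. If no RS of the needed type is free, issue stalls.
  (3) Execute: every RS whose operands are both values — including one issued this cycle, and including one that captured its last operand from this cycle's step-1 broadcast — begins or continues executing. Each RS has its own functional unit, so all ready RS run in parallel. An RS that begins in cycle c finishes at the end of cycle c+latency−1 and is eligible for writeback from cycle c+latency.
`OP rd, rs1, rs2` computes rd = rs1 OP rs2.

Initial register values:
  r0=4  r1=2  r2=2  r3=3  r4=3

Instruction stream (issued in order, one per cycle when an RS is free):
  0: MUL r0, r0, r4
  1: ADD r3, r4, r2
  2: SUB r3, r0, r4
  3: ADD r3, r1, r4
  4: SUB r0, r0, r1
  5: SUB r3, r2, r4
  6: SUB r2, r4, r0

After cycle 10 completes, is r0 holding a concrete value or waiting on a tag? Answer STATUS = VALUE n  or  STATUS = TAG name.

c1: issue MUL r0<-Mul1 | r0:Mul1,r1:2,r2:2,r3:3,r4:3
c2: issue ADD r3<-Add1 | r0:Mul1,r1:2,r2:2,r3:Add1,r4:3
c3: issue SUB r3<-Add2 | r0:Mul1,r1:2,r2:2,r3:Add2,r4:3
c4: CDB Add1=5; issue ADD r3<-Add1 | r0:Mul1,r1:2,r2:2,r3:Add1,r4:3
c5: issue SUB r0<-Add3 | r0:Add3,r1:2,r2:2,r3:Add1,r4:3
c6: CDB Add1=5; issue SUB r3<-Add1 | r0:Add3,r1:2,r2:2,r3:Add1,r4:3
c7: CDB Mul1=12; stall | r0:Add3,r1:2,r2:2,r3:Add1,r4:3
c8: CDB Add1=-1; issue SUB r2<-Add1 | r0:Add3,r1:2,r2:Add1,r3:-1,r4:3
c9: CDB Add2=9 | r0:Add3,r1:2,r2:Add1,r3:-1,r4:3
c10: CDB Add3=10 | r0:10,r1:2,r2:Add1,r3:-1,r4:3

STATUS = VALUE 10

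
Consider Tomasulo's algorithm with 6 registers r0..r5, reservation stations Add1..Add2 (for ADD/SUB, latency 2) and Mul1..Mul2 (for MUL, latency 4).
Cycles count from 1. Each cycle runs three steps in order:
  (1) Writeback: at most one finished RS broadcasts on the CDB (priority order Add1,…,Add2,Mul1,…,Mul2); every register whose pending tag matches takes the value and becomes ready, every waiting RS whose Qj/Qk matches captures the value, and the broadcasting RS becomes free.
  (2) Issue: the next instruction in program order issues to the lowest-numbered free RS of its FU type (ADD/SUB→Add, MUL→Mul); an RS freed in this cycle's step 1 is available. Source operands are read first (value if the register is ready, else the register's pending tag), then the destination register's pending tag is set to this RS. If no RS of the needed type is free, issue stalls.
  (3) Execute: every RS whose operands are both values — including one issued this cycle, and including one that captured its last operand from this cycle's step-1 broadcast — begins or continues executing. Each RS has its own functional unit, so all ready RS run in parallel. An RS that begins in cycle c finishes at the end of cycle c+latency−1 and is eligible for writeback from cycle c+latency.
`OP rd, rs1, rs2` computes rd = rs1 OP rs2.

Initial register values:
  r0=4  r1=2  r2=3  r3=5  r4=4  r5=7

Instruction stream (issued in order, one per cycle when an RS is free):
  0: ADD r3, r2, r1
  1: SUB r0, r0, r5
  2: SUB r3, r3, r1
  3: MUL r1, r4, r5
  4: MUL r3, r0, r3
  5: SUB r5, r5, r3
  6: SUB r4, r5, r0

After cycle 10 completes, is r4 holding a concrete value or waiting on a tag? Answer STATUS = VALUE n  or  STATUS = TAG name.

c1: issue ADD r3<-Add1 | r0:4,r1:2,r2:3,r3:Add1,r4:4,r5:7
c2: issue SUB r0<-Add2 | r0:Add2,r1:2,r2:3,r3:Add1,r4:4,r5:7
c3: CDB Add1=5; issue SUB r3<-Add1 | r0:Add2,r1:2,r2:3,r3:Add1,r4:4,r5:7
c4: CDB Add2=-3; issue MUL r1<-Mul1 | r0:-3,r1:Mul1,r2:3,r3:Add1,r4:4,r5:7
c5: CDB Add1=3; issue MUL r3<-Mul2 | r0:-3,r1:Mul1,r2:3,r3:Mul2,r4:4,r5:7
c6: issue SUB r5<-Add1 | r0:-3,r1:Mul1,r2:3,r3:Mul2,r4:4,r5:Add1
c7: issue SUB r4<-Add2 | r0:-3,r1:Mul1,r2:3,r3:Mul2,r4:Add2,r5:Add1
c8: CDB Mul1=28 | r0:-3,r1:28,r2:3,r3:Mul2,r4:Add2,r5:Add1
c9: CDB Mul2=-9 | r0:-3,r1:28,r2:3,r3:-9,r4:Add2,r5:Add1
c10: - | r0:-3,r1:28,r2:3,r3:-9,r4:Add2,r5:Add1

STATUS = TAG Add2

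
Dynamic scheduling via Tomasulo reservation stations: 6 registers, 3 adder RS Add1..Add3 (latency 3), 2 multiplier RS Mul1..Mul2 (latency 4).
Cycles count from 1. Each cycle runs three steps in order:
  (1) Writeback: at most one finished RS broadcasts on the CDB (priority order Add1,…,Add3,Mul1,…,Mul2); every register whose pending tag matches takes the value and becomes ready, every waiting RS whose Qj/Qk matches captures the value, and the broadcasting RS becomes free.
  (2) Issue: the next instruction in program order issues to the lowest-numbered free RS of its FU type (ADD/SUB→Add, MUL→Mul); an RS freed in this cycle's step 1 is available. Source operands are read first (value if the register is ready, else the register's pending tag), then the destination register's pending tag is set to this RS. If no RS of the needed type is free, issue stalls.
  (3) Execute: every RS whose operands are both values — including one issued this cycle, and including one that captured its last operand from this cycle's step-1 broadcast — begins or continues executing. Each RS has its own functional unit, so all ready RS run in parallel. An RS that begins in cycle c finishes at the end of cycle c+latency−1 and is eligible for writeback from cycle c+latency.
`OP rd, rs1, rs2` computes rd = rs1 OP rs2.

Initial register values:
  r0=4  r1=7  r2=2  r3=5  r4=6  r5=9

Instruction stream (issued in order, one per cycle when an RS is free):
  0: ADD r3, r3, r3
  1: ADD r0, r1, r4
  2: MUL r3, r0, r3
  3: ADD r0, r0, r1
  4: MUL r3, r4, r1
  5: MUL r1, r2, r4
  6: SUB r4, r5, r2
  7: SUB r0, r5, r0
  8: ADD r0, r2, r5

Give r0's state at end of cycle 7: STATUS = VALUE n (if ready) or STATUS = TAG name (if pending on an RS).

  c1: issue ADD r3<-Add1  regs: r0:4,r1:7,r2:2,r3:Add1,r4:6,r5:9
  c2: issue ADD r0<-Add2  regs: r0:Add2,r1:7,r2:2,r3:Add1,r4:6,r5:9
  c3: issue MUL r3<-Mul1  regs: r0:Add2,r1:7,r2:2,r3:Mul1,r4:6,r5:9
  c4: CDB Add1=10; issue ADD r0<-Add1  regs: r0:Add1,r1:7,r2:2,r3:Mul1,r4:6,r5:9
  c5: CDB Add2=13; issue MUL r3<-Mul2  regs: r0:Add1,r1:7,r2:2,r3:Mul2,r4:6,r5:9
  c6: stall  regs: r0:Add1,r1:7,r2:2,r3:Mul2,r4:6,r5:9
  c7: stall  regs: r0:Add1,r1:7,r2:2,r3:Mul2,r4:6,r5:9

STATUS = TAG Add1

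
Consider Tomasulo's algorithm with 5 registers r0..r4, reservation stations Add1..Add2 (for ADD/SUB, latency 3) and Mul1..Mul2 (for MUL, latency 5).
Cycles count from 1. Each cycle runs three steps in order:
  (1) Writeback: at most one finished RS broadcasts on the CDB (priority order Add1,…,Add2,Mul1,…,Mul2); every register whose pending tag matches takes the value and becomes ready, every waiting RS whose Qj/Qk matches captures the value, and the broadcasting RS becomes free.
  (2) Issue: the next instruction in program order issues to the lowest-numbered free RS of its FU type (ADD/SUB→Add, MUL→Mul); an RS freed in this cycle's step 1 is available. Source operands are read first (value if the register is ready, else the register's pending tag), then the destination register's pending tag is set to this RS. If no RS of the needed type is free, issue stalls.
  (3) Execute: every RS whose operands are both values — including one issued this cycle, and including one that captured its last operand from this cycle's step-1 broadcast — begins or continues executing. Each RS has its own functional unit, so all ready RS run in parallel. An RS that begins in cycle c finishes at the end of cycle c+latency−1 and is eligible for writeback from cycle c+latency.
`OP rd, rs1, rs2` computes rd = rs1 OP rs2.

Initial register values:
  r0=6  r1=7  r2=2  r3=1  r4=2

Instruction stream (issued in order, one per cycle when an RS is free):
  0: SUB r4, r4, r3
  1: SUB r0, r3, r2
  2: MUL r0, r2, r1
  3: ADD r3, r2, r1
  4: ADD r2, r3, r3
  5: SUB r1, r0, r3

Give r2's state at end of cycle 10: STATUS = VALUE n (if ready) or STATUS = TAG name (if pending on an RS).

c1: issue SUB r4<-Add1 | r0:6,r1:7,r2:2,r3:1,r4:Add1
c2: issue SUB r0<-Add2 | r0:Add2,r1:7,r2:2,r3:1,r4:Add1
c3: issue MUL r0<-Mul1 | r0:Mul1,r1:7,r2:2,r3:1,r4:Add1
c4: CDB Add1=1; issue ADD r3<-Add1 | r0:Mul1,r1:7,r2:2,r3:Add1,r4:1
c5: CDB Add2=-1; issue ADD r2<-Add2 | r0:Mul1,r1:7,r2:Add2,r3:Add1,r4:1
c6: stall | r0:Mul1,r1:7,r2:Add2,r3:Add1,r4:1
c7: CDB Add1=9; issue SUB r1<-Add1 | r0:Mul1,r1:Add1,r2:Add2,r3:9,r4:1
c8: CDB Mul1=14 | r0:14,r1:Add1,r2:Add2,r3:9,r4:1
c9: - | r0:14,r1:Add1,r2:Add2,r3:9,r4:1
c10: CDB Add2=18 | r0:14,r1:Add1,r2:18,r3:9,r4:1

STATUS = VALUE 18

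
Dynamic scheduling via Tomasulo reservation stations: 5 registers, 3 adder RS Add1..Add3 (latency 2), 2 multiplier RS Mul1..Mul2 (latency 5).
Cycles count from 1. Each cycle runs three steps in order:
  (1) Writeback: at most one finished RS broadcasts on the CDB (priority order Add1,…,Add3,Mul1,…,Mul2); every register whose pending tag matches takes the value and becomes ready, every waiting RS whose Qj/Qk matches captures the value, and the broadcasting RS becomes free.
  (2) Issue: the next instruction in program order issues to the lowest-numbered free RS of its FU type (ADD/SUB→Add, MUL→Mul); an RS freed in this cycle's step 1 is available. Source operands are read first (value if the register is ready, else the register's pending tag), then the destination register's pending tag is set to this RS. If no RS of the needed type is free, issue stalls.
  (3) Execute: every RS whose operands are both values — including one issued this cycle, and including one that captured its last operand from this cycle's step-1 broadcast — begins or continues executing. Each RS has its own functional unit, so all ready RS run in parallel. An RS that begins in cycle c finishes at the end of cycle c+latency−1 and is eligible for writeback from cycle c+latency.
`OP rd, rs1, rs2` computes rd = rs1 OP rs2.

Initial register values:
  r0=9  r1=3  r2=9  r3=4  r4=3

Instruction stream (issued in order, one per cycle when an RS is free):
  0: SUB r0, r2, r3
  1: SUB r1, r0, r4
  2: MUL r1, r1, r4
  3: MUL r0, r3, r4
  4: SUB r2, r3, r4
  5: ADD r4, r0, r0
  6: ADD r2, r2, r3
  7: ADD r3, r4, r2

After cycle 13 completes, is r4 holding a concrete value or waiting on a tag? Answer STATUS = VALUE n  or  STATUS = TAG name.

STATUS = VALUE 24

cycle 1: issue SUB r0<-Add1 // r0:Add1,r1:3,r2:9,r3:4,r4:3
cycle 2: issue SUB r1<-Add2 // r0:Add1,r1:Add2,r2:9,r3:4,r4:3
cycle 3: CDB Add1=5; issue MUL r1<-Mul1 // r0:5,r1:Mul1,r2:9,r3:4,r4:3
cycle 4: issue MUL r0<-Mul2 // r0:Mul2,r1:Mul1,r2:9,r3:4,r4:3
cycle 5: CDB Add2=2; issue SUB r2<-Add1 // r0:Mul2,r1:Mul1,r2:Add1,r3:4,r4:3
cycle 6: issue ADD r4<-Add2 // r0:Mul2,r1:Mul1,r2:Add1,r3:4,r4:Add2
cycle 7: CDB Add1=1; issue ADD r2<-Add1 // r0:Mul2,r1:Mul1,r2:Add1,r3:4,r4:Add2
cycle 8: issue ADD r3<-Add3 // r0:Mul2,r1:Mul1,r2:Add1,r3:Add3,r4:Add2
cycle 9: CDB Add1=5 // r0:Mul2,r1:Mul1,r2:5,r3:Add3,r4:Add2
cycle 10: CDB Mul1=6 // r0:Mul2,r1:6,r2:5,r3:Add3,r4:Add2
cycle 11: CDB Mul2=12 // r0:12,r1:6,r2:5,r3:Add3,r4:Add2
cycle 12: - // r0:12,r1:6,r2:5,r3:Add3,r4:Add2
cycle 13: CDB Add2=24 // r0:12,r1:6,r2:5,r3:Add3,r4:24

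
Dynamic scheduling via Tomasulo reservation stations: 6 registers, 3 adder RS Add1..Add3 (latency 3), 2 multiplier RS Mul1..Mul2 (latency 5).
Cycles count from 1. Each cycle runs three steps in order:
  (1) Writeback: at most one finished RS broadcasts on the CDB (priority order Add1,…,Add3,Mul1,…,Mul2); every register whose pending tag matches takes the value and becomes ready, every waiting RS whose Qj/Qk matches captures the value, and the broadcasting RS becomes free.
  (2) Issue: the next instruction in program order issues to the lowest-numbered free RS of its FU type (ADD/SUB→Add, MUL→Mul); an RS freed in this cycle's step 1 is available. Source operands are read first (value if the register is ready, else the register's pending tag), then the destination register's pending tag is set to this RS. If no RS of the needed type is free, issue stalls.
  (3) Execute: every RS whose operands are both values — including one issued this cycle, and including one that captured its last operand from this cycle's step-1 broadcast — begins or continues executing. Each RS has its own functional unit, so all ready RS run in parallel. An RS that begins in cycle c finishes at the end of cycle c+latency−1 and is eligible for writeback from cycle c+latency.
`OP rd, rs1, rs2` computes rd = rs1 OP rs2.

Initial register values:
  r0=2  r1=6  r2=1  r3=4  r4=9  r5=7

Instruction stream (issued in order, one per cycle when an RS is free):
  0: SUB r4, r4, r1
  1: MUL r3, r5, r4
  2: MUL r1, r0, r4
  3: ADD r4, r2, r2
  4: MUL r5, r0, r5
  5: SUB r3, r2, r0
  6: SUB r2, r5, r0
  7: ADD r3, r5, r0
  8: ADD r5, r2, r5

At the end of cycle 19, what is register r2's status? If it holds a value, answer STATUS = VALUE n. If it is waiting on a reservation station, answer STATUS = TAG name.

c1: issue SUB r4<-Add1 | r0:2,r1:6,r2:1,r3:4,r4:Add1,r5:7
c2: issue MUL r3<-Mul1 | r0:2,r1:6,r2:1,r3:Mul1,r4:Add1,r5:7
c3: issue MUL r1<-Mul2 | r0:2,r1:Mul2,r2:1,r3:Mul1,r4:Add1,r5:7
c4: CDB Add1=3; issue ADD r4<-Add1 | r0:2,r1:Mul2,r2:1,r3:Mul1,r4:Add1,r5:7
c5: stall | r0:2,r1:Mul2,r2:1,r3:Mul1,r4:Add1,r5:7
c6: stall | r0:2,r1:Mul2,r2:1,r3:Mul1,r4:Add1,r5:7
c7: CDB Add1=2; stall | r0:2,r1:Mul2,r2:1,r3:Mul1,r4:2,r5:7
c8: stall | r0:2,r1:Mul2,r2:1,r3:Mul1,r4:2,r5:7
c9: CDB Mul1=21; issue MUL r5<-Mul1 | r0:2,r1:Mul2,r2:1,r3:21,r4:2,r5:Mul1
c10: CDB Mul2=6; issue SUB r3<-Add1 | r0:2,r1:6,r2:1,r3:Add1,r4:2,r5:Mul1
c11: issue SUB r2<-Add2 | r0:2,r1:6,r2:Add2,r3:Add1,r4:2,r5:Mul1
c12: issue ADD r3<-Add3 | r0:2,r1:6,r2:Add2,r3:Add3,r4:2,r5:Mul1
c13: CDB Add1=-1; issue ADD r5<-Add1 | r0:2,r1:6,r2:Add2,r3:Add3,r4:2,r5:Add1
c14: CDB Mul1=14 | r0:2,r1:6,r2:Add2,r3:Add3,r4:2,r5:Add1
c15: - | r0:2,r1:6,r2:Add2,r3:Add3,r4:2,r5:Add1
c16: - | r0:2,r1:6,r2:Add2,r3:Add3,r4:2,r5:Add1
c17: CDB Add2=12 | r0:2,r1:6,r2:12,r3:Add3,r4:2,r5:Add1
c18: CDB Add3=16 | r0:2,r1:6,r2:12,r3:16,r4:2,r5:Add1
c19: - | r0:2,r1:6,r2:12,r3:16,r4:2,r5:Add1

STATUS = VALUE 12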